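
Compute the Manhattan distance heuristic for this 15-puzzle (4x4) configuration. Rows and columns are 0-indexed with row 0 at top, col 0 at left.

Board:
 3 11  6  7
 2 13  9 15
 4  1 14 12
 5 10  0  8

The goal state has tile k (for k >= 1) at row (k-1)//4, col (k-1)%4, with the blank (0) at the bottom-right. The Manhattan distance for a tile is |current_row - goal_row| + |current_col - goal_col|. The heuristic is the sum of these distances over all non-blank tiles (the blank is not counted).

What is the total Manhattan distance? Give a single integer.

Tile 3: at (0,0), goal (0,2), distance |0-0|+|0-2| = 2
Tile 11: at (0,1), goal (2,2), distance |0-2|+|1-2| = 3
Tile 6: at (0,2), goal (1,1), distance |0-1|+|2-1| = 2
Tile 7: at (0,3), goal (1,2), distance |0-1|+|3-2| = 2
Tile 2: at (1,0), goal (0,1), distance |1-0|+|0-1| = 2
Tile 13: at (1,1), goal (3,0), distance |1-3|+|1-0| = 3
Tile 9: at (1,2), goal (2,0), distance |1-2|+|2-0| = 3
Tile 15: at (1,3), goal (3,2), distance |1-3|+|3-2| = 3
Tile 4: at (2,0), goal (0,3), distance |2-0|+|0-3| = 5
Tile 1: at (2,1), goal (0,0), distance |2-0|+|1-0| = 3
Tile 14: at (2,2), goal (3,1), distance |2-3|+|2-1| = 2
Tile 12: at (2,3), goal (2,3), distance |2-2|+|3-3| = 0
Tile 5: at (3,0), goal (1,0), distance |3-1|+|0-0| = 2
Tile 10: at (3,1), goal (2,1), distance |3-2|+|1-1| = 1
Tile 8: at (3,3), goal (1,3), distance |3-1|+|3-3| = 2
Sum: 2 + 3 + 2 + 2 + 2 + 3 + 3 + 3 + 5 + 3 + 2 + 0 + 2 + 1 + 2 = 35

Answer: 35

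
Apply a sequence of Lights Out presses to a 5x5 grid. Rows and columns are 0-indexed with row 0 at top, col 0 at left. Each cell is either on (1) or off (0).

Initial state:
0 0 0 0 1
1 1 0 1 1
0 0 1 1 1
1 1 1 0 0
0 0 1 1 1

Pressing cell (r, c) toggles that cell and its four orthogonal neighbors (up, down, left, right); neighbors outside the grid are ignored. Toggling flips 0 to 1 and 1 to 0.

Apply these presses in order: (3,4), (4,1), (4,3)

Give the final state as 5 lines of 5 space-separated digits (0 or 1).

After press 1 at (3,4):
0 0 0 0 1
1 1 0 1 1
0 0 1 1 0
1 1 1 1 1
0 0 1 1 0

After press 2 at (4,1):
0 0 0 0 1
1 1 0 1 1
0 0 1 1 0
1 0 1 1 1
1 1 0 1 0

After press 3 at (4,3):
0 0 0 0 1
1 1 0 1 1
0 0 1 1 0
1 0 1 0 1
1 1 1 0 1

Answer: 0 0 0 0 1
1 1 0 1 1
0 0 1 1 0
1 0 1 0 1
1 1 1 0 1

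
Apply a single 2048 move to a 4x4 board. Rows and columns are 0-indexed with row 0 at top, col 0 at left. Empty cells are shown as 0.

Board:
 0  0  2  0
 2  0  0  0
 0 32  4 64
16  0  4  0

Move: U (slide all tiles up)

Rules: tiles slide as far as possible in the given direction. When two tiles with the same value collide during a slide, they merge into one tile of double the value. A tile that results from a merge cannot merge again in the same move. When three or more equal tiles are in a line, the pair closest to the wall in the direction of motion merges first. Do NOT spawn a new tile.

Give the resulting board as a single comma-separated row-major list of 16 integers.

Slide up:
col 0: [0, 2, 0, 16] -> [2, 16, 0, 0]
col 1: [0, 0, 32, 0] -> [32, 0, 0, 0]
col 2: [2, 0, 4, 4] -> [2, 8, 0, 0]
col 3: [0, 0, 64, 0] -> [64, 0, 0, 0]

Answer: 2, 32, 2, 64, 16, 0, 8, 0, 0, 0, 0, 0, 0, 0, 0, 0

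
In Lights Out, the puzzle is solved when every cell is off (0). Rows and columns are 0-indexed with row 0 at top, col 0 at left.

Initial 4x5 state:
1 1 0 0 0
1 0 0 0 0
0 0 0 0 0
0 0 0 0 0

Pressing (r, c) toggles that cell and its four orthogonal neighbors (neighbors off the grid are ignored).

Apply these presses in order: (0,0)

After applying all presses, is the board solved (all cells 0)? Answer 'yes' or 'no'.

After press 1 at (0,0):
0 0 0 0 0
0 0 0 0 0
0 0 0 0 0
0 0 0 0 0

Lights still on: 0

Answer: yes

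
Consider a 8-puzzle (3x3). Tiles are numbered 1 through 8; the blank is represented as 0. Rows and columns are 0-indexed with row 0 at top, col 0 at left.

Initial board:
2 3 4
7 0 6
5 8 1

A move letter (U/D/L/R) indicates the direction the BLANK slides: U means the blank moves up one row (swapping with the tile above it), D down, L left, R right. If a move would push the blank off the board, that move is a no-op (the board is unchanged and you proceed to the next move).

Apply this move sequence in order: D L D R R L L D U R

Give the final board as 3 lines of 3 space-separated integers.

Answer: 2 3 4
8 0 6
7 5 1

Derivation:
After move 1 (D):
2 3 4
7 8 6
5 0 1

After move 2 (L):
2 3 4
7 8 6
0 5 1

After move 3 (D):
2 3 4
7 8 6
0 5 1

After move 4 (R):
2 3 4
7 8 6
5 0 1

After move 5 (R):
2 3 4
7 8 6
5 1 0

After move 6 (L):
2 3 4
7 8 6
5 0 1

After move 7 (L):
2 3 4
7 8 6
0 5 1

After move 8 (D):
2 3 4
7 8 6
0 5 1

After move 9 (U):
2 3 4
0 8 6
7 5 1

After move 10 (R):
2 3 4
8 0 6
7 5 1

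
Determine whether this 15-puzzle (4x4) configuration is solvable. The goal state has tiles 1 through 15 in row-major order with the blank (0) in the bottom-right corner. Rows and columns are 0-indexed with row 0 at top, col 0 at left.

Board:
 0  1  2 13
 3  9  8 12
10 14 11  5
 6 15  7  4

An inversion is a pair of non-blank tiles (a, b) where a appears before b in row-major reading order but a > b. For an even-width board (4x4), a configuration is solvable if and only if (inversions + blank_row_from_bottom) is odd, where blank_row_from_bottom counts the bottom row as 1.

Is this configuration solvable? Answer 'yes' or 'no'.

Answer: yes

Derivation:
Inversions: 43
Blank is in row 0 (0-indexed from top), which is row 4 counting from the bottom (bottom = 1).
43 + 4 = 47, which is odd, so the puzzle is solvable.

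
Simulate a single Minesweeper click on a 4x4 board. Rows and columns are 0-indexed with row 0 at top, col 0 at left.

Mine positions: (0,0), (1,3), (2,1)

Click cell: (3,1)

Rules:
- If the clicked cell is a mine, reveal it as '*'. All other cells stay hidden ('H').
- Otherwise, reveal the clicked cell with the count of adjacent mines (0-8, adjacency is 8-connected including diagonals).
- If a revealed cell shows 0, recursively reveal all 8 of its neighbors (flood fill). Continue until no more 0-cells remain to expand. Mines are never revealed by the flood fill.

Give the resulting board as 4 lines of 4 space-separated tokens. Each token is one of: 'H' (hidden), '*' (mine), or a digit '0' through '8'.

H H H H
H H H H
H H H H
H 1 H H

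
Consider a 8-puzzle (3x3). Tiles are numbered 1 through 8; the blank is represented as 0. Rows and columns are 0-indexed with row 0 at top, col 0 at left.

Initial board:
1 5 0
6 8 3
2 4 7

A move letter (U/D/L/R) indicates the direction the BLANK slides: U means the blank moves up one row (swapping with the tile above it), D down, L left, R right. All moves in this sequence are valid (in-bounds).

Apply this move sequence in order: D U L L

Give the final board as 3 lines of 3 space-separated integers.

Answer: 0 1 5
6 8 3
2 4 7

Derivation:
After move 1 (D):
1 5 3
6 8 0
2 4 7

After move 2 (U):
1 5 0
6 8 3
2 4 7

After move 3 (L):
1 0 5
6 8 3
2 4 7

After move 4 (L):
0 1 5
6 8 3
2 4 7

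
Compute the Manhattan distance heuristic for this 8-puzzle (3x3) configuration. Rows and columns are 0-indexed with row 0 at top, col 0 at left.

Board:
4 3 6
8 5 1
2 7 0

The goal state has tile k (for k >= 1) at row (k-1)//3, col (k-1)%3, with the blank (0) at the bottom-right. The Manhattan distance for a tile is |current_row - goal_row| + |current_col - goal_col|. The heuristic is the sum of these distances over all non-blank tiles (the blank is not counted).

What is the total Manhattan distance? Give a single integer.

Answer: 12

Derivation:
Tile 4: at (0,0), goal (1,0), distance |0-1|+|0-0| = 1
Tile 3: at (0,1), goal (0,2), distance |0-0|+|1-2| = 1
Tile 6: at (0,2), goal (1,2), distance |0-1|+|2-2| = 1
Tile 8: at (1,0), goal (2,1), distance |1-2|+|0-1| = 2
Tile 5: at (1,1), goal (1,1), distance |1-1|+|1-1| = 0
Tile 1: at (1,2), goal (0,0), distance |1-0|+|2-0| = 3
Tile 2: at (2,0), goal (0,1), distance |2-0|+|0-1| = 3
Tile 7: at (2,1), goal (2,0), distance |2-2|+|1-0| = 1
Sum: 1 + 1 + 1 + 2 + 0 + 3 + 3 + 1 = 12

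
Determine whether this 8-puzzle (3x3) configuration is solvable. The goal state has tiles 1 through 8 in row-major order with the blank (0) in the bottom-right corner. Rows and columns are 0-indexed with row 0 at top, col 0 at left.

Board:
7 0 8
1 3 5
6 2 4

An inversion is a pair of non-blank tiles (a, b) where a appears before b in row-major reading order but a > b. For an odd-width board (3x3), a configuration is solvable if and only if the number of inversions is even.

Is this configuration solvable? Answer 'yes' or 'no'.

Answer: no

Derivation:
Inversions (pairs i<j in row-major order where tile[i] > tile[j] > 0): 17
17 is odd, so the puzzle is not solvable.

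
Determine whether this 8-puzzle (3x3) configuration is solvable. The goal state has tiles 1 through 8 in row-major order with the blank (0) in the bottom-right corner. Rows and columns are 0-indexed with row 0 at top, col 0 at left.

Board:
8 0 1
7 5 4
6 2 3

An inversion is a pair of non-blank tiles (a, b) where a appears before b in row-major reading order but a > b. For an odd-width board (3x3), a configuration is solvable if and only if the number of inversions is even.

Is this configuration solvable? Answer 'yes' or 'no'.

Inversions (pairs i<j in row-major order where tile[i] > tile[j] > 0): 19
19 is odd, so the puzzle is not solvable.

Answer: no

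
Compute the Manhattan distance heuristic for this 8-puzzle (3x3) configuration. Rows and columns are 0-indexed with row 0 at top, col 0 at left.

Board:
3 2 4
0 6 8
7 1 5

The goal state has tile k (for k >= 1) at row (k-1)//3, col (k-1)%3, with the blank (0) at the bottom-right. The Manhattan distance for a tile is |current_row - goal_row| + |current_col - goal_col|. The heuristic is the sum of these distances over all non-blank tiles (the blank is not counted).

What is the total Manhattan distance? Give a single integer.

Answer: 13

Derivation:
Tile 3: at (0,0), goal (0,2), distance |0-0|+|0-2| = 2
Tile 2: at (0,1), goal (0,1), distance |0-0|+|1-1| = 0
Tile 4: at (0,2), goal (1,0), distance |0-1|+|2-0| = 3
Tile 6: at (1,1), goal (1,2), distance |1-1|+|1-2| = 1
Tile 8: at (1,2), goal (2,1), distance |1-2|+|2-1| = 2
Tile 7: at (2,0), goal (2,0), distance |2-2|+|0-0| = 0
Tile 1: at (2,1), goal (0,0), distance |2-0|+|1-0| = 3
Tile 5: at (2,2), goal (1,1), distance |2-1|+|2-1| = 2
Sum: 2 + 0 + 3 + 1 + 2 + 0 + 3 + 2 = 13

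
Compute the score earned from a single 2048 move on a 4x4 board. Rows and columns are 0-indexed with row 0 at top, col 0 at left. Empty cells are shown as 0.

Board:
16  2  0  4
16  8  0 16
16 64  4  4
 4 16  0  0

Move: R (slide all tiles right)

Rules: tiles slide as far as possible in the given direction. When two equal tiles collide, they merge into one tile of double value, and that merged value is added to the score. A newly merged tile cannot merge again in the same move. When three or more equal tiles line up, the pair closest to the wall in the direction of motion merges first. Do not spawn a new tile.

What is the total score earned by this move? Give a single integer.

Slide right:
row 0: [16, 2, 0, 4] -> [0, 16, 2, 4]  score +0 (running 0)
row 1: [16, 8, 0, 16] -> [0, 16, 8, 16]  score +0 (running 0)
row 2: [16, 64, 4, 4] -> [0, 16, 64, 8]  score +8 (running 8)
row 3: [4, 16, 0, 0] -> [0, 0, 4, 16]  score +0 (running 8)
Board after move:
 0 16  2  4
 0 16  8 16
 0 16 64  8
 0  0  4 16

Answer: 8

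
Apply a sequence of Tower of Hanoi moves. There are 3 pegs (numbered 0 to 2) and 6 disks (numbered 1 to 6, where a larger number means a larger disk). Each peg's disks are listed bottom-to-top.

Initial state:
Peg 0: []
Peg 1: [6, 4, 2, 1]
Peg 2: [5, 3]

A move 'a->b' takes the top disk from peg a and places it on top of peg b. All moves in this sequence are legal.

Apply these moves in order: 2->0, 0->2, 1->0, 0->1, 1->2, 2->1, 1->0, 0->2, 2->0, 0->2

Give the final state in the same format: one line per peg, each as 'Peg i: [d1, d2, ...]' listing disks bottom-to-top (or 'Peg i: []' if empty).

After move 1 (2->0):
Peg 0: [3]
Peg 1: [6, 4, 2, 1]
Peg 2: [5]

After move 2 (0->2):
Peg 0: []
Peg 1: [6, 4, 2, 1]
Peg 2: [5, 3]

After move 3 (1->0):
Peg 0: [1]
Peg 1: [6, 4, 2]
Peg 2: [5, 3]

After move 4 (0->1):
Peg 0: []
Peg 1: [6, 4, 2, 1]
Peg 2: [5, 3]

After move 5 (1->2):
Peg 0: []
Peg 1: [6, 4, 2]
Peg 2: [5, 3, 1]

After move 6 (2->1):
Peg 0: []
Peg 1: [6, 4, 2, 1]
Peg 2: [5, 3]

After move 7 (1->0):
Peg 0: [1]
Peg 1: [6, 4, 2]
Peg 2: [5, 3]

After move 8 (0->2):
Peg 0: []
Peg 1: [6, 4, 2]
Peg 2: [5, 3, 1]

After move 9 (2->0):
Peg 0: [1]
Peg 1: [6, 4, 2]
Peg 2: [5, 3]

After move 10 (0->2):
Peg 0: []
Peg 1: [6, 4, 2]
Peg 2: [5, 3, 1]

Answer: Peg 0: []
Peg 1: [6, 4, 2]
Peg 2: [5, 3, 1]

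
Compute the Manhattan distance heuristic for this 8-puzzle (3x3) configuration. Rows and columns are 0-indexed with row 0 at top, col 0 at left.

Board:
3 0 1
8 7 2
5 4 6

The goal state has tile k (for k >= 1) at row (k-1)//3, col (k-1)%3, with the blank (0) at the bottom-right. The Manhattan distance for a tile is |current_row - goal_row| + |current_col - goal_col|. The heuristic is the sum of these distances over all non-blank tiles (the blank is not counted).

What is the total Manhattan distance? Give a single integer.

Tile 3: at (0,0), goal (0,2), distance |0-0|+|0-2| = 2
Tile 1: at (0,2), goal (0,0), distance |0-0|+|2-0| = 2
Tile 8: at (1,0), goal (2,1), distance |1-2|+|0-1| = 2
Tile 7: at (1,1), goal (2,0), distance |1-2|+|1-0| = 2
Tile 2: at (1,2), goal (0,1), distance |1-0|+|2-1| = 2
Tile 5: at (2,0), goal (1,1), distance |2-1|+|0-1| = 2
Tile 4: at (2,1), goal (1,0), distance |2-1|+|1-0| = 2
Tile 6: at (2,2), goal (1,2), distance |2-1|+|2-2| = 1
Sum: 2 + 2 + 2 + 2 + 2 + 2 + 2 + 1 = 15

Answer: 15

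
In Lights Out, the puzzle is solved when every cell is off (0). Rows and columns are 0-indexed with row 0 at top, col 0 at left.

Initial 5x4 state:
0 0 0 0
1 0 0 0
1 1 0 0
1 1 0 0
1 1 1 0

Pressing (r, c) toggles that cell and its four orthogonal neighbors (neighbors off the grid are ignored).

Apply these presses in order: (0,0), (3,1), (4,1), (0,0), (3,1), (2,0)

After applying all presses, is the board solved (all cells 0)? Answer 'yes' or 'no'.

Answer: yes

Derivation:
After press 1 at (0,0):
1 1 0 0
0 0 0 0
1 1 0 0
1 1 0 0
1 1 1 0

After press 2 at (3,1):
1 1 0 0
0 0 0 0
1 0 0 0
0 0 1 0
1 0 1 0

After press 3 at (4,1):
1 1 0 0
0 0 0 0
1 0 0 0
0 1 1 0
0 1 0 0

After press 4 at (0,0):
0 0 0 0
1 0 0 0
1 0 0 0
0 1 1 0
0 1 0 0

After press 5 at (3,1):
0 0 0 0
1 0 0 0
1 1 0 0
1 0 0 0
0 0 0 0

After press 6 at (2,0):
0 0 0 0
0 0 0 0
0 0 0 0
0 0 0 0
0 0 0 0

Lights still on: 0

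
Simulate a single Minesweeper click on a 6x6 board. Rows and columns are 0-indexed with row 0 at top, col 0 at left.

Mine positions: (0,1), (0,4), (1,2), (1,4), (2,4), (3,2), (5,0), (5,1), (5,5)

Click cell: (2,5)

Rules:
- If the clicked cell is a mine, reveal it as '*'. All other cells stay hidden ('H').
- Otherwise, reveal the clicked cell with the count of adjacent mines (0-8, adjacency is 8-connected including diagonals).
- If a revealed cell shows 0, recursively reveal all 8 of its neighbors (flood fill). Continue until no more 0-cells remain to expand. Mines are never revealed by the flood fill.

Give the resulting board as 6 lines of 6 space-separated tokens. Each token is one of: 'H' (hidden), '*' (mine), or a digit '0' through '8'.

H H H H H H
H H H H H H
H H H H H 2
H H H H H H
H H H H H H
H H H H H H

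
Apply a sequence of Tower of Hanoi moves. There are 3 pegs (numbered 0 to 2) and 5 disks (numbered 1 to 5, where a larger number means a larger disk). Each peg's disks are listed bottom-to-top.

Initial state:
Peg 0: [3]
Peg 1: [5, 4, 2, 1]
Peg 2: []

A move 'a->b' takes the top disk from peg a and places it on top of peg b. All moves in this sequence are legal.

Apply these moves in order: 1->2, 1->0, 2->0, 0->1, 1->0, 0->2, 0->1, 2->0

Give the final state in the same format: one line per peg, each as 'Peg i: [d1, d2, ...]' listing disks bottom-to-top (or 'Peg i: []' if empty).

Answer: Peg 0: [3, 1]
Peg 1: [5, 4, 2]
Peg 2: []

Derivation:
After move 1 (1->2):
Peg 0: [3]
Peg 1: [5, 4, 2]
Peg 2: [1]

After move 2 (1->0):
Peg 0: [3, 2]
Peg 1: [5, 4]
Peg 2: [1]

After move 3 (2->0):
Peg 0: [3, 2, 1]
Peg 1: [5, 4]
Peg 2: []

After move 4 (0->1):
Peg 0: [3, 2]
Peg 1: [5, 4, 1]
Peg 2: []

After move 5 (1->0):
Peg 0: [3, 2, 1]
Peg 1: [5, 4]
Peg 2: []

After move 6 (0->2):
Peg 0: [3, 2]
Peg 1: [5, 4]
Peg 2: [1]

After move 7 (0->1):
Peg 0: [3]
Peg 1: [5, 4, 2]
Peg 2: [1]

After move 8 (2->0):
Peg 0: [3, 1]
Peg 1: [5, 4, 2]
Peg 2: []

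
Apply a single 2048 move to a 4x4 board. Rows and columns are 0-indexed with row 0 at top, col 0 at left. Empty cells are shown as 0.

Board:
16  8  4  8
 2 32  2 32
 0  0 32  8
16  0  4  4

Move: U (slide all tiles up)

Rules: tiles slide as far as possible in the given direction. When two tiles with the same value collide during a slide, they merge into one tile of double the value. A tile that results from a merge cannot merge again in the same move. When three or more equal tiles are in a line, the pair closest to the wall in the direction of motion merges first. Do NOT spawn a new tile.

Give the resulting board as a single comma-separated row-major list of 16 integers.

Slide up:
col 0: [16, 2, 0, 16] -> [16, 2, 16, 0]
col 1: [8, 32, 0, 0] -> [8, 32, 0, 0]
col 2: [4, 2, 32, 4] -> [4, 2, 32, 4]
col 3: [8, 32, 8, 4] -> [8, 32, 8, 4]

Answer: 16, 8, 4, 8, 2, 32, 2, 32, 16, 0, 32, 8, 0, 0, 4, 4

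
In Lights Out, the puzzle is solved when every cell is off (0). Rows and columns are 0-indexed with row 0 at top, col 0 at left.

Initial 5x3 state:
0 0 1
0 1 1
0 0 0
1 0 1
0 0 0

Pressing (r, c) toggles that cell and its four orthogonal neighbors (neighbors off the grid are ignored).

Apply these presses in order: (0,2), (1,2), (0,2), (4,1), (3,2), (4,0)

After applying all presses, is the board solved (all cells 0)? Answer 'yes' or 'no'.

Answer: yes

Derivation:
After press 1 at (0,2):
0 1 0
0 1 0
0 0 0
1 0 1
0 0 0

After press 2 at (1,2):
0 1 1
0 0 1
0 0 1
1 0 1
0 0 0

After press 3 at (0,2):
0 0 0
0 0 0
0 0 1
1 0 1
0 0 0

After press 4 at (4,1):
0 0 0
0 0 0
0 0 1
1 1 1
1 1 1

After press 5 at (3,2):
0 0 0
0 0 0
0 0 0
1 0 0
1 1 0

After press 6 at (4,0):
0 0 0
0 0 0
0 0 0
0 0 0
0 0 0

Lights still on: 0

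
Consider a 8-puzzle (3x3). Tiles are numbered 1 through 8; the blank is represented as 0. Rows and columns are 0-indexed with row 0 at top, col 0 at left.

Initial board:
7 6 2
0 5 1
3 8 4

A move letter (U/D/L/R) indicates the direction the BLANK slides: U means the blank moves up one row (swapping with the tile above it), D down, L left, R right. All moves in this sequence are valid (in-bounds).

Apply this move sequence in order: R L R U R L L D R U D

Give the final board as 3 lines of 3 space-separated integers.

After move 1 (R):
7 6 2
5 0 1
3 8 4

After move 2 (L):
7 6 2
0 5 1
3 8 4

After move 3 (R):
7 6 2
5 0 1
3 8 4

After move 4 (U):
7 0 2
5 6 1
3 8 4

After move 5 (R):
7 2 0
5 6 1
3 8 4

After move 6 (L):
7 0 2
5 6 1
3 8 4

After move 7 (L):
0 7 2
5 6 1
3 8 4

After move 8 (D):
5 7 2
0 6 1
3 8 4

After move 9 (R):
5 7 2
6 0 1
3 8 4

After move 10 (U):
5 0 2
6 7 1
3 8 4

After move 11 (D):
5 7 2
6 0 1
3 8 4

Answer: 5 7 2
6 0 1
3 8 4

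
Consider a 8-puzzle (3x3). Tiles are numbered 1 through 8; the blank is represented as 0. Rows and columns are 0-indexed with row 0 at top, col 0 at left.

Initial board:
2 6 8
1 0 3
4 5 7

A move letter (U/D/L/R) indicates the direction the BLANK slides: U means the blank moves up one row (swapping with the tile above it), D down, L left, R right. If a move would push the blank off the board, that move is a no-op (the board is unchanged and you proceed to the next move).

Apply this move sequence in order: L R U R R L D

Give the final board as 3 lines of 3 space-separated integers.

Answer: 2 6 8
1 0 3
4 5 7

Derivation:
After move 1 (L):
2 6 8
0 1 3
4 5 7

After move 2 (R):
2 6 8
1 0 3
4 5 7

After move 3 (U):
2 0 8
1 6 3
4 5 7

After move 4 (R):
2 8 0
1 6 3
4 5 7

After move 5 (R):
2 8 0
1 6 3
4 5 7

After move 6 (L):
2 0 8
1 6 3
4 5 7

After move 7 (D):
2 6 8
1 0 3
4 5 7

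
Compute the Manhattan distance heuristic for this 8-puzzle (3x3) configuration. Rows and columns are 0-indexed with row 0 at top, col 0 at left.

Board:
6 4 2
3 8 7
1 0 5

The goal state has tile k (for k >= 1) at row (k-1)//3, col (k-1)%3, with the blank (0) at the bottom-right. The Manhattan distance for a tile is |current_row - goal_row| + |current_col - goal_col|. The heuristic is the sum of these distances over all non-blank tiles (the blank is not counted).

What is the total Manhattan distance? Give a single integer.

Answer: 17

Derivation:
Tile 6: at (0,0), goal (1,2), distance |0-1|+|0-2| = 3
Tile 4: at (0,1), goal (1,0), distance |0-1|+|1-0| = 2
Tile 2: at (0,2), goal (0,1), distance |0-0|+|2-1| = 1
Tile 3: at (1,0), goal (0,2), distance |1-0|+|0-2| = 3
Tile 8: at (1,1), goal (2,1), distance |1-2|+|1-1| = 1
Tile 7: at (1,2), goal (2,0), distance |1-2|+|2-0| = 3
Tile 1: at (2,0), goal (0,0), distance |2-0|+|0-0| = 2
Tile 5: at (2,2), goal (1,1), distance |2-1|+|2-1| = 2
Sum: 3 + 2 + 1 + 3 + 1 + 3 + 2 + 2 = 17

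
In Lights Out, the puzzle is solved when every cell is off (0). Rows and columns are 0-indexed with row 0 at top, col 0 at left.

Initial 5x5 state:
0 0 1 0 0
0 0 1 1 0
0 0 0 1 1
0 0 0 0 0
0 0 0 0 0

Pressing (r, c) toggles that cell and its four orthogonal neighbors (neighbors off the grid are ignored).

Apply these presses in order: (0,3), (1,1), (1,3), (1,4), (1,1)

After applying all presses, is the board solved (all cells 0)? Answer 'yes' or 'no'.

After press 1 at (0,3):
0 0 0 1 1
0 0 1 0 0
0 0 0 1 1
0 0 0 0 0
0 0 0 0 0

After press 2 at (1,1):
0 1 0 1 1
1 1 0 0 0
0 1 0 1 1
0 0 0 0 0
0 0 0 0 0

After press 3 at (1,3):
0 1 0 0 1
1 1 1 1 1
0 1 0 0 1
0 0 0 0 0
0 0 0 0 0

After press 4 at (1,4):
0 1 0 0 0
1 1 1 0 0
0 1 0 0 0
0 0 0 0 0
0 0 0 0 0

After press 5 at (1,1):
0 0 0 0 0
0 0 0 0 0
0 0 0 0 0
0 0 0 0 0
0 0 0 0 0

Lights still on: 0

Answer: yes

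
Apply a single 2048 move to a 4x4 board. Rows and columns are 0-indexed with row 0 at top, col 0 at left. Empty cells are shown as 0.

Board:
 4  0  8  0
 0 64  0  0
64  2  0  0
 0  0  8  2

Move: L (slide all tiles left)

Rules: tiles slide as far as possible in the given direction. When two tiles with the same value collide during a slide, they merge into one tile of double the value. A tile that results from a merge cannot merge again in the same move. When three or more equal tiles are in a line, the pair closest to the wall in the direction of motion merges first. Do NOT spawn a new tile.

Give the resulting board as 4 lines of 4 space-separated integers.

Answer:  4  8  0  0
64  0  0  0
64  2  0  0
 8  2  0  0

Derivation:
Slide left:
row 0: [4, 0, 8, 0] -> [4, 8, 0, 0]
row 1: [0, 64, 0, 0] -> [64, 0, 0, 0]
row 2: [64, 2, 0, 0] -> [64, 2, 0, 0]
row 3: [0, 0, 8, 2] -> [8, 2, 0, 0]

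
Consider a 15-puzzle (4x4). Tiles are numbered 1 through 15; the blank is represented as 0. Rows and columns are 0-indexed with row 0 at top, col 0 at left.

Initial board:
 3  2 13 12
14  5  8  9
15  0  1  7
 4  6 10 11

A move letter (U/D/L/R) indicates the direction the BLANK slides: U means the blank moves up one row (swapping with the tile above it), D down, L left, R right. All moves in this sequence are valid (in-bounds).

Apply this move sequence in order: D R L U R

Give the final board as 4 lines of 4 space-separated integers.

Answer:  3  2 13 12
14  5  8  9
15  1  0  7
 4  6 10 11

Derivation:
After move 1 (D):
 3  2 13 12
14  5  8  9
15  6  1  7
 4  0 10 11

After move 2 (R):
 3  2 13 12
14  5  8  9
15  6  1  7
 4 10  0 11

After move 3 (L):
 3  2 13 12
14  5  8  9
15  6  1  7
 4  0 10 11

After move 4 (U):
 3  2 13 12
14  5  8  9
15  0  1  7
 4  6 10 11

After move 5 (R):
 3  2 13 12
14  5  8  9
15  1  0  7
 4  6 10 11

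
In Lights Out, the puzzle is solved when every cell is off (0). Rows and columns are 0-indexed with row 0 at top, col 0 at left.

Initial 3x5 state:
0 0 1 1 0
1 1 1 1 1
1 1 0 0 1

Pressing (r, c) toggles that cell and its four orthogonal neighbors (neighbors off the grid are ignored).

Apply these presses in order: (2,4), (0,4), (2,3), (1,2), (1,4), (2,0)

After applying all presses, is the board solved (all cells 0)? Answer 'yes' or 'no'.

Answer: yes

Derivation:
After press 1 at (2,4):
0 0 1 1 0
1 1 1 1 0
1 1 0 1 0

After press 2 at (0,4):
0 0 1 0 1
1 1 1 1 1
1 1 0 1 0

After press 3 at (2,3):
0 0 1 0 1
1 1 1 0 1
1 1 1 0 1

After press 4 at (1,2):
0 0 0 0 1
1 0 0 1 1
1 1 0 0 1

After press 5 at (1,4):
0 0 0 0 0
1 0 0 0 0
1 1 0 0 0

After press 6 at (2,0):
0 0 0 0 0
0 0 0 0 0
0 0 0 0 0

Lights still on: 0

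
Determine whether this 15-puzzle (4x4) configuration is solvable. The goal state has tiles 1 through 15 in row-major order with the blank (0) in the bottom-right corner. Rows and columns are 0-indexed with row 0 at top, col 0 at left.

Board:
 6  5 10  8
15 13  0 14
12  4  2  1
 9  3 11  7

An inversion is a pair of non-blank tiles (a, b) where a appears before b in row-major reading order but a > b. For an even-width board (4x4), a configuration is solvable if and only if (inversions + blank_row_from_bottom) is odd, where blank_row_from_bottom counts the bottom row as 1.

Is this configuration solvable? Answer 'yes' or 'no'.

Inversions: 61
Blank is in row 1 (0-indexed from top), which is row 3 counting from the bottom (bottom = 1).
61 + 3 = 64, which is even, so the puzzle is not solvable.

Answer: no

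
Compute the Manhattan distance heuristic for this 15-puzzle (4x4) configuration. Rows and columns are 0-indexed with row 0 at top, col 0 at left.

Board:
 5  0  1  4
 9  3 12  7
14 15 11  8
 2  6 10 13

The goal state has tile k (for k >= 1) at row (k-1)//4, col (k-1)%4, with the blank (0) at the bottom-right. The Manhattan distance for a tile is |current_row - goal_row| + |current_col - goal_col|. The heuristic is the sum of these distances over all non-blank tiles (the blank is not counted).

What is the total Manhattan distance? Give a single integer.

Tile 5: (0,0)->(1,0) = 1
Tile 1: (0,2)->(0,0) = 2
Tile 4: (0,3)->(0,3) = 0
Tile 9: (1,0)->(2,0) = 1
Tile 3: (1,1)->(0,2) = 2
Tile 12: (1,2)->(2,3) = 2
Tile 7: (1,3)->(1,2) = 1
Tile 14: (2,0)->(3,1) = 2
Tile 15: (2,1)->(3,2) = 2
Tile 11: (2,2)->(2,2) = 0
Tile 8: (2,3)->(1,3) = 1
Tile 2: (3,0)->(0,1) = 4
Tile 6: (3,1)->(1,1) = 2
Tile 10: (3,2)->(2,1) = 2
Tile 13: (3,3)->(3,0) = 3
Sum: 1 + 2 + 0 + 1 + 2 + 2 + 1 + 2 + 2 + 0 + 1 + 4 + 2 + 2 + 3 = 25

Answer: 25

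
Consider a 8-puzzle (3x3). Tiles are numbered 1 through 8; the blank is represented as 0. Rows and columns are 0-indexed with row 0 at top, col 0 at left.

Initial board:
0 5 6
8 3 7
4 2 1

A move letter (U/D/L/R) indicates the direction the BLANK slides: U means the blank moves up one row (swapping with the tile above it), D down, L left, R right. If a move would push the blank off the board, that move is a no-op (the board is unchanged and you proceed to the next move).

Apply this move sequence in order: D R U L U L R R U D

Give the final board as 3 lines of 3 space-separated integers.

After move 1 (D):
8 5 6
0 3 7
4 2 1

After move 2 (R):
8 5 6
3 0 7
4 2 1

After move 3 (U):
8 0 6
3 5 7
4 2 1

After move 4 (L):
0 8 6
3 5 7
4 2 1

After move 5 (U):
0 8 6
3 5 7
4 2 1

After move 6 (L):
0 8 6
3 5 7
4 2 1

After move 7 (R):
8 0 6
3 5 7
4 2 1

After move 8 (R):
8 6 0
3 5 7
4 2 1

After move 9 (U):
8 6 0
3 5 7
4 2 1

After move 10 (D):
8 6 7
3 5 0
4 2 1

Answer: 8 6 7
3 5 0
4 2 1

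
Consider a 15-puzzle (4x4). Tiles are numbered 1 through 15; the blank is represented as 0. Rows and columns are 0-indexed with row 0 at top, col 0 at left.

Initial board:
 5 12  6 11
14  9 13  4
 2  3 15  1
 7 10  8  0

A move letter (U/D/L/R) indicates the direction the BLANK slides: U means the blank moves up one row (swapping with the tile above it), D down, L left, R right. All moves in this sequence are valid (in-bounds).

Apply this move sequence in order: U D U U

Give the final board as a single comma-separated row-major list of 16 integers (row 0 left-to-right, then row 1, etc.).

After move 1 (U):
 5 12  6 11
14  9 13  4
 2  3 15  0
 7 10  8  1

After move 2 (D):
 5 12  6 11
14  9 13  4
 2  3 15  1
 7 10  8  0

After move 3 (U):
 5 12  6 11
14  9 13  4
 2  3 15  0
 7 10  8  1

After move 4 (U):
 5 12  6 11
14  9 13  0
 2  3 15  4
 7 10  8  1

Answer: 5, 12, 6, 11, 14, 9, 13, 0, 2, 3, 15, 4, 7, 10, 8, 1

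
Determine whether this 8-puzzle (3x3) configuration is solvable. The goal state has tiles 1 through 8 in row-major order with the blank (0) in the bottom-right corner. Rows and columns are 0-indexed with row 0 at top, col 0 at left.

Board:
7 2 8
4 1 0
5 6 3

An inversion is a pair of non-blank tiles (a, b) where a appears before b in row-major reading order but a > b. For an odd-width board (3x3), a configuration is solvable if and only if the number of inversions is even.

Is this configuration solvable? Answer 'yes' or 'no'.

Inversions (pairs i<j in row-major order where tile[i] > tile[j] > 0): 16
16 is even, so the puzzle is solvable.

Answer: yes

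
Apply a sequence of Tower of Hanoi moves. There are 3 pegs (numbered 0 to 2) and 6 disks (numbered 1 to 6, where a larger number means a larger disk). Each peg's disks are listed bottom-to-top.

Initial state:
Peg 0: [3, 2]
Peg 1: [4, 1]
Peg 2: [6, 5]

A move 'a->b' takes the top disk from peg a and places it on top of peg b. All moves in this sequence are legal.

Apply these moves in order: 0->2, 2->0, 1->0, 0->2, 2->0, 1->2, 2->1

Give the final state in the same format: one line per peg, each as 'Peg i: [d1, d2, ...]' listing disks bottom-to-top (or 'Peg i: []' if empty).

Answer: Peg 0: [3, 2, 1]
Peg 1: [4]
Peg 2: [6, 5]

Derivation:
After move 1 (0->2):
Peg 0: [3]
Peg 1: [4, 1]
Peg 2: [6, 5, 2]

After move 2 (2->0):
Peg 0: [3, 2]
Peg 1: [4, 1]
Peg 2: [6, 5]

After move 3 (1->0):
Peg 0: [3, 2, 1]
Peg 1: [4]
Peg 2: [6, 5]

After move 4 (0->2):
Peg 0: [3, 2]
Peg 1: [4]
Peg 2: [6, 5, 1]

After move 5 (2->0):
Peg 0: [3, 2, 1]
Peg 1: [4]
Peg 2: [6, 5]

After move 6 (1->2):
Peg 0: [3, 2, 1]
Peg 1: []
Peg 2: [6, 5, 4]

After move 7 (2->1):
Peg 0: [3, 2, 1]
Peg 1: [4]
Peg 2: [6, 5]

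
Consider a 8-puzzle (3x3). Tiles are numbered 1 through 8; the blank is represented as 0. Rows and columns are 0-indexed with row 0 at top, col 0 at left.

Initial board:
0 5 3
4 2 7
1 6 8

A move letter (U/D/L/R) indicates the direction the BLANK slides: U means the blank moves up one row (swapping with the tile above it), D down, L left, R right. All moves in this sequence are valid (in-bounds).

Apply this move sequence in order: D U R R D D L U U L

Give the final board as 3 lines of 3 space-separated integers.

After move 1 (D):
4 5 3
0 2 7
1 6 8

After move 2 (U):
0 5 3
4 2 7
1 6 8

After move 3 (R):
5 0 3
4 2 7
1 6 8

After move 4 (R):
5 3 0
4 2 7
1 6 8

After move 5 (D):
5 3 7
4 2 0
1 6 8

After move 6 (D):
5 3 7
4 2 8
1 6 0

After move 7 (L):
5 3 7
4 2 8
1 0 6

After move 8 (U):
5 3 7
4 0 8
1 2 6

After move 9 (U):
5 0 7
4 3 8
1 2 6

After move 10 (L):
0 5 7
4 3 8
1 2 6

Answer: 0 5 7
4 3 8
1 2 6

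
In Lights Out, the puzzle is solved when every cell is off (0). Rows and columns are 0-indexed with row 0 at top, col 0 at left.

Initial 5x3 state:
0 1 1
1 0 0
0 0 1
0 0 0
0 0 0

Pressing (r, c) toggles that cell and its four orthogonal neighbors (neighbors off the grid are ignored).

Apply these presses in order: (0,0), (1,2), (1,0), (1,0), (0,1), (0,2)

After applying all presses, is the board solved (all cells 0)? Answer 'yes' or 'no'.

Answer: yes

Derivation:
After press 1 at (0,0):
1 0 1
0 0 0
0 0 1
0 0 0
0 0 0

After press 2 at (1,2):
1 0 0
0 1 1
0 0 0
0 0 0
0 0 0

After press 3 at (1,0):
0 0 0
1 0 1
1 0 0
0 0 0
0 0 0

After press 4 at (1,0):
1 0 0
0 1 1
0 0 0
0 0 0
0 0 0

After press 5 at (0,1):
0 1 1
0 0 1
0 0 0
0 0 0
0 0 0

After press 6 at (0,2):
0 0 0
0 0 0
0 0 0
0 0 0
0 0 0

Lights still on: 0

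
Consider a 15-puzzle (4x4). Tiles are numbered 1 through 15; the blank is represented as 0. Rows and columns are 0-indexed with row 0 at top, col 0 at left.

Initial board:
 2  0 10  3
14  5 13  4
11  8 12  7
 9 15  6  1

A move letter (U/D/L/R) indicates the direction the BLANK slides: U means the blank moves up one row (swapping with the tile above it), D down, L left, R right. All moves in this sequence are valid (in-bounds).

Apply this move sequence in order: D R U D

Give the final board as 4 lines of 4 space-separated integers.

After move 1 (D):
 2  5 10  3
14  0 13  4
11  8 12  7
 9 15  6  1

After move 2 (R):
 2  5 10  3
14 13  0  4
11  8 12  7
 9 15  6  1

After move 3 (U):
 2  5  0  3
14 13 10  4
11  8 12  7
 9 15  6  1

After move 4 (D):
 2  5 10  3
14 13  0  4
11  8 12  7
 9 15  6  1

Answer:  2  5 10  3
14 13  0  4
11  8 12  7
 9 15  6  1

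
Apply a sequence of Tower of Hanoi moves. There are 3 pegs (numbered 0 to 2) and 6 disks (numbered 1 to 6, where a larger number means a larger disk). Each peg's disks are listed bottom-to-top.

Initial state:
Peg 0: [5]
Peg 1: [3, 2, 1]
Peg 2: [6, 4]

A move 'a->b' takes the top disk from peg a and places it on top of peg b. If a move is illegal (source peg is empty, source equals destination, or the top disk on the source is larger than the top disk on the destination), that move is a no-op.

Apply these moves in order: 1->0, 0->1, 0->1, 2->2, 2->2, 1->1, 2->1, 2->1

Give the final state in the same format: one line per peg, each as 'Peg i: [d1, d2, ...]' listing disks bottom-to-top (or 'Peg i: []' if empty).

After move 1 (1->0):
Peg 0: [5, 1]
Peg 1: [3, 2]
Peg 2: [6, 4]

After move 2 (0->1):
Peg 0: [5]
Peg 1: [3, 2, 1]
Peg 2: [6, 4]

After move 3 (0->1):
Peg 0: [5]
Peg 1: [3, 2, 1]
Peg 2: [6, 4]

After move 4 (2->2):
Peg 0: [5]
Peg 1: [3, 2, 1]
Peg 2: [6, 4]

After move 5 (2->2):
Peg 0: [5]
Peg 1: [3, 2, 1]
Peg 2: [6, 4]

After move 6 (1->1):
Peg 0: [5]
Peg 1: [3, 2, 1]
Peg 2: [6, 4]

After move 7 (2->1):
Peg 0: [5]
Peg 1: [3, 2, 1]
Peg 2: [6, 4]

After move 8 (2->1):
Peg 0: [5]
Peg 1: [3, 2, 1]
Peg 2: [6, 4]

Answer: Peg 0: [5]
Peg 1: [3, 2, 1]
Peg 2: [6, 4]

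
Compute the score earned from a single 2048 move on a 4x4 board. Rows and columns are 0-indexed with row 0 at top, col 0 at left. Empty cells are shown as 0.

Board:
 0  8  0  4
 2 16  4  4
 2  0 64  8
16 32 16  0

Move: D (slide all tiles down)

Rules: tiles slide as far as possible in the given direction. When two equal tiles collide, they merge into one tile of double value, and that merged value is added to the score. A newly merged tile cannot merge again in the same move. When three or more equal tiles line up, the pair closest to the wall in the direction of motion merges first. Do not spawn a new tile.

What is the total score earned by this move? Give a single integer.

Answer: 12

Derivation:
Slide down:
col 0: [0, 2, 2, 16] -> [0, 0, 4, 16]  score +4 (running 4)
col 1: [8, 16, 0, 32] -> [0, 8, 16, 32]  score +0 (running 4)
col 2: [0, 4, 64, 16] -> [0, 4, 64, 16]  score +0 (running 4)
col 3: [4, 4, 8, 0] -> [0, 0, 8, 8]  score +8 (running 12)
Board after move:
 0  0  0  0
 0  8  4  0
 4 16 64  8
16 32 16  8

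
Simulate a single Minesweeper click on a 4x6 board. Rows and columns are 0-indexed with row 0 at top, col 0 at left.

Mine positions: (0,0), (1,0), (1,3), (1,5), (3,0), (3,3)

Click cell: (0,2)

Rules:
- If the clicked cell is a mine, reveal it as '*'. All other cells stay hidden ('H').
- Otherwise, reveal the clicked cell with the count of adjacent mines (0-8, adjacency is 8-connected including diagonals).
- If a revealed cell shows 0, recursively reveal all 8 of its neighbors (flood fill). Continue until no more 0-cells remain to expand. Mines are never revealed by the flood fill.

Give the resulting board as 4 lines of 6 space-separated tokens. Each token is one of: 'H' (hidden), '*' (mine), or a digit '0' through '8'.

H H 1 H H H
H H H H H H
H H H H H H
H H H H H H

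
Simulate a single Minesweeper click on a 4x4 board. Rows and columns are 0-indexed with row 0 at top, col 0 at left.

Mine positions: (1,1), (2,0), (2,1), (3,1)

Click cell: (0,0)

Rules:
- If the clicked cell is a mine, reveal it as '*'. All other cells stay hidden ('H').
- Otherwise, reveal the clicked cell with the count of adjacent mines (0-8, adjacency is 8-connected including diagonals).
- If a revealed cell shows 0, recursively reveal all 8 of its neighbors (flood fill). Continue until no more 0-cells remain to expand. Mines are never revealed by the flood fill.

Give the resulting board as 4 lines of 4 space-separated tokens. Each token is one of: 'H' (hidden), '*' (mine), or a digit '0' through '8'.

1 H H H
H H H H
H H H H
H H H H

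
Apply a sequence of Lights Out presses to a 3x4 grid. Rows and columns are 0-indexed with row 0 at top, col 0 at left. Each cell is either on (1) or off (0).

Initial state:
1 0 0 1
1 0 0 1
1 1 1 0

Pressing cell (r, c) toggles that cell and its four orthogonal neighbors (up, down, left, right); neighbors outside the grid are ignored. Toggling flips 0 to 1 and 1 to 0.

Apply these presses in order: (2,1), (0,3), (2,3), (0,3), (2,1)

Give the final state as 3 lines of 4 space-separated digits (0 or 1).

After press 1 at (2,1):
1 0 0 1
1 1 0 1
0 0 0 0

After press 2 at (0,3):
1 0 1 0
1 1 0 0
0 0 0 0

After press 3 at (2,3):
1 0 1 0
1 1 0 1
0 0 1 1

After press 4 at (0,3):
1 0 0 1
1 1 0 0
0 0 1 1

After press 5 at (2,1):
1 0 0 1
1 0 0 0
1 1 0 1

Answer: 1 0 0 1
1 0 0 0
1 1 0 1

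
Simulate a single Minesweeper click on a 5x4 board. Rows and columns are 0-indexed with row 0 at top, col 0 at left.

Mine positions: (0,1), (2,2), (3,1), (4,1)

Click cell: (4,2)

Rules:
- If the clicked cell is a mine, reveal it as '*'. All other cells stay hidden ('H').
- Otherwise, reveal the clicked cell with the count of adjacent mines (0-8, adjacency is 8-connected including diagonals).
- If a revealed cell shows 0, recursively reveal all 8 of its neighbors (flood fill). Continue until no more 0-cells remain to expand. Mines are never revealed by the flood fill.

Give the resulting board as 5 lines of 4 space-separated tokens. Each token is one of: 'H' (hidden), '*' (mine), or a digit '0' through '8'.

H H H H
H H H H
H H H H
H H H H
H H 2 H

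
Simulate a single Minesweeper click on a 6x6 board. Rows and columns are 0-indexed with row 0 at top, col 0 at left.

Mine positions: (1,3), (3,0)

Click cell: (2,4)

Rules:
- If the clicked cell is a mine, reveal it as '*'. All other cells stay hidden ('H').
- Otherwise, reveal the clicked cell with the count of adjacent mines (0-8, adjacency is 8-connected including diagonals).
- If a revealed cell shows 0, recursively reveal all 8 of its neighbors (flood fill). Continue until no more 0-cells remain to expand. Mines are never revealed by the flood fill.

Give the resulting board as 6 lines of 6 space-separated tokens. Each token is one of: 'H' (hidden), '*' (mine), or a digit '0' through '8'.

H H H H H H
H H H H H H
H H H H 1 H
H H H H H H
H H H H H H
H H H H H H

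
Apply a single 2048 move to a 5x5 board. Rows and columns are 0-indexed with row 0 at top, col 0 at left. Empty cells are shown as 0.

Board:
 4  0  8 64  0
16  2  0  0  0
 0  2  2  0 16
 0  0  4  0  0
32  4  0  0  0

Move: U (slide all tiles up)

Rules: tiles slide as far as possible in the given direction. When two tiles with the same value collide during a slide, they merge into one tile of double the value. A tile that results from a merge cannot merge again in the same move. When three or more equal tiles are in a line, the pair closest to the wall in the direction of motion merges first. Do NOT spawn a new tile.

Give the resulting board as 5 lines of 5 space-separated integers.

Slide up:
col 0: [4, 16, 0, 0, 32] -> [4, 16, 32, 0, 0]
col 1: [0, 2, 2, 0, 4] -> [4, 4, 0, 0, 0]
col 2: [8, 0, 2, 4, 0] -> [8, 2, 4, 0, 0]
col 3: [64, 0, 0, 0, 0] -> [64, 0, 0, 0, 0]
col 4: [0, 0, 16, 0, 0] -> [16, 0, 0, 0, 0]

Answer:  4  4  8 64 16
16  4  2  0  0
32  0  4  0  0
 0  0  0  0  0
 0  0  0  0  0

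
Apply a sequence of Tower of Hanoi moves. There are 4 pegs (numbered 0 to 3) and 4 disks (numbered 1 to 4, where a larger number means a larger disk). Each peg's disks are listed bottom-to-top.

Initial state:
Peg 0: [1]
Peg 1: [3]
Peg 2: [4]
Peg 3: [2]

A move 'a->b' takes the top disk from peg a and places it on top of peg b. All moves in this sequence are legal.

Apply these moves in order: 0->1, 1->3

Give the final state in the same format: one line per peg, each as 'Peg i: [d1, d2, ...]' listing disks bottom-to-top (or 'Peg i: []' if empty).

After move 1 (0->1):
Peg 0: []
Peg 1: [3, 1]
Peg 2: [4]
Peg 3: [2]

After move 2 (1->3):
Peg 0: []
Peg 1: [3]
Peg 2: [4]
Peg 3: [2, 1]

Answer: Peg 0: []
Peg 1: [3]
Peg 2: [4]
Peg 3: [2, 1]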